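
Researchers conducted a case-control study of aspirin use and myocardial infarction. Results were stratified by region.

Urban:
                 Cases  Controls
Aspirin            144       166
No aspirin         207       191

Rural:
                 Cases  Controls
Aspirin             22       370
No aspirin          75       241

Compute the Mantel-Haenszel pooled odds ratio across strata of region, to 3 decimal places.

OR_MH = Σ(aᵢdᵢ/nᵢ) / Σ(bᵢcᵢ/nᵢ), where nᵢ is the stratum total.
Stratum 1 (Urban): n = 708; a·d/n = 144·191/708 = 38.8475; b·c/n = 166·207/708 = 48.5339
Stratum 2 (Rural): n = 708; a·d/n = 22·241/708 = 7.4887; b·c/n = 370·75/708 = 39.1949
OR_MH = (38.8475 + 7.4887) / (48.5339 + 39.1949) = 46.3362 / 87.7288 = 0.52817

0.528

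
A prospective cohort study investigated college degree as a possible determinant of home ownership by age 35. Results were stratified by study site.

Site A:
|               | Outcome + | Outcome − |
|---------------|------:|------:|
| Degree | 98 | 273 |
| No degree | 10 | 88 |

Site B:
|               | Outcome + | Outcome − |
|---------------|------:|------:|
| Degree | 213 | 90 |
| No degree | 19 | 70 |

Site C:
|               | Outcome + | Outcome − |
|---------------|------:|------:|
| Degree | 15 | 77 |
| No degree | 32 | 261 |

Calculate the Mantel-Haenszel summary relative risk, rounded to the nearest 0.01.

RR_MH = Σ(aᵢ·n₀ᵢ/nᵢ) / Σ(cᵢ·n₁ᵢ/nᵢ), with n₁ᵢ = aᵢ+bᵢ (exposed), n₀ᵢ = cᵢ+dᵢ (unexposed), nᵢ = n₁ᵢ+n₀ᵢ.
Stratum 1 (Site A): n₁ = 371, n₀ = 98, n = 469; a·n₀/n = 98·98/469 = 20.4776; c·n₁/n = 10·371/469 = 7.9104
Stratum 2 (Site B): n₁ = 303, n₀ = 89, n = 392; a·n₀/n = 213·89/392 = 48.3597; c·n₁/n = 19·303/392 = 14.6862
Stratum 3 (Site C): n₁ = 92, n₀ = 293, n = 385; a·n₀/n = 15·293/385 = 11.4156; c·n₁/n = 32·92/385 = 7.6468
RR_MH = (20.4776 + 48.3597 + 11.4156) / (7.9104 + 14.6862 + 7.6468) = 80.2529 / 30.2434 = 2.65356

2.65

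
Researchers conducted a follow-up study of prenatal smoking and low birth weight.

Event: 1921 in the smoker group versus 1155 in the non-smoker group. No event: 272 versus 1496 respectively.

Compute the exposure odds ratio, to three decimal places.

9.148

From the description: a = 1921, b = 272, c = 1155, d = 1496.
OR = (a·d)/(b·c) = (1921 × 1496) / (272 × 1155) = 2873816 / 314160 = 9.14762
The odds of low birth weight are about 9.15 times as high in the smoker group.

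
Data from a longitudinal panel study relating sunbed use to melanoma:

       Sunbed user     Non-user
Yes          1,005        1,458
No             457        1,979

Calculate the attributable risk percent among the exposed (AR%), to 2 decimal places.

38.29

Reading the table with exposure as columns: a = 1005 (Sunbed user, case), b = 457 (Sunbed user, non-case), c = 1458 (Non-user, case), d = 1979.
Risk in exposed = 1005/1462 = 0.68741; risk in unexposed = 1458/3437 = 0.42421.
RR = 0.68741/0.42421 = 1.62047
AR% = (RR − 1)/RR × 100 = (1.62047 − 1)/1.62047 × 100 = 38.2895%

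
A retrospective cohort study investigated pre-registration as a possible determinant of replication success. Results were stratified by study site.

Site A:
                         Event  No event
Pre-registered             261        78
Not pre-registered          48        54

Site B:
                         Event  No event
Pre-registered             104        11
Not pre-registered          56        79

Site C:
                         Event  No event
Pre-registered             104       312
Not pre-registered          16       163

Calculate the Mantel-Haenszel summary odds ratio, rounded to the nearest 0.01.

OR_MH = Σ(aᵢdᵢ/nᵢ) / Σ(bᵢcᵢ/nᵢ), where nᵢ is the stratum total.
Stratum 1 (Site A): n = 441; a·d/n = 261·54/441 = 31.9592; b·c/n = 78·48/441 = 8.4898
Stratum 2 (Site B): n = 250; a·d/n = 104·79/250 = 32.8640; b·c/n = 11·56/250 = 2.4640
Stratum 3 (Site C): n = 595; a·d/n = 104·163/595 = 28.4908; b·c/n = 312·16/595 = 8.3899
OR_MH = (31.9592 + 32.8640 + 28.4908) / (8.4898 + 2.4640 + 8.3899) = 93.3139 / 19.3437 = 4.82399

4.82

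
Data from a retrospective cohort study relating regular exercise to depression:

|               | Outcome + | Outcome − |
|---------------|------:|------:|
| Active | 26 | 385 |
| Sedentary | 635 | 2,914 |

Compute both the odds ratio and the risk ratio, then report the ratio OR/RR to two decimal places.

Cells: a = 26, b = 385, c = 635, d = 2914.
OR = (26·2914)/(385·635) = 75764/244475 = 0.30990
Risk in exposed = 26/411 = 0.06326; risk in unexposed = 635/3549 = 0.17892; RR = 0.35356
OR/RR = 0.30990 / 0.35356 = 0.87653
The outcome is not rare, so the OR lies further from 1 than the RR.

0.88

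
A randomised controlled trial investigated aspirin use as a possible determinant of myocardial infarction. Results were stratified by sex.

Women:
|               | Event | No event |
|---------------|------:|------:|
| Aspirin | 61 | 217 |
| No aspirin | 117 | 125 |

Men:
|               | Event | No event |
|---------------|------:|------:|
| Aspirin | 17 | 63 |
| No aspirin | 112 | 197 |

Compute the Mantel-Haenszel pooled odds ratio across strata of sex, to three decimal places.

OR_MH = Σ(aᵢdᵢ/nᵢ) / Σ(bᵢcᵢ/nᵢ), where nᵢ is the stratum total.
Stratum 1 (Women): n = 520; a·d/n = 61·125/520 = 14.6635; b·c/n = 217·117/520 = 48.8250
Stratum 2 (Men): n = 389; a·d/n = 17·197/389 = 8.6093; b·c/n = 63·112/389 = 18.1388
OR_MH = (14.6635 + 8.6093) / (48.8250 + 18.1388) = 23.2727 / 66.9638 = 0.34754

0.348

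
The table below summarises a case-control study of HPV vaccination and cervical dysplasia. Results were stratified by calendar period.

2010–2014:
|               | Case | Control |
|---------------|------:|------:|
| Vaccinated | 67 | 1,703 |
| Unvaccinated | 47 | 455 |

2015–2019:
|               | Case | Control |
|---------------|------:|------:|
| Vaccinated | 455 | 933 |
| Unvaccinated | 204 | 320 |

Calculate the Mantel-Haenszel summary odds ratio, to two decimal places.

OR_MH = Σ(aᵢdᵢ/nᵢ) / Σ(bᵢcᵢ/nᵢ), where nᵢ is the stratum total.
Stratum 1 (2010–2014): n = 2272; a·d/n = 67·455/2272 = 13.4177; b·c/n = 1703·47/2272 = 35.2293
Stratum 2 (2015–2019): n = 1912; a·d/n = 455·320/1912 = 76.1506; b·c/n = 933·204/1912 = 99.5460
OR_MH = (13.4177 + 76.1506) / (35.2293 + 99.5460) = 89.5683 / 134.7753 = 0.66458

0.66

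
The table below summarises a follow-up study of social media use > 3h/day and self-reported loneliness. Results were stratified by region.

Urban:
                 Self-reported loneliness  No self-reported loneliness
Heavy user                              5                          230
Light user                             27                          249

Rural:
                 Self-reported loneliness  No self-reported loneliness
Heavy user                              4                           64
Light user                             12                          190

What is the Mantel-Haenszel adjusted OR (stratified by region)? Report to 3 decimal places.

OR_MH = Σ(aᵢdᵢ/nᵢ) / Σ(bᵢcᵢ/nᵢ), where nᵢ is the stratum total.
Stratum 1 (Urban): n = 511; a·d/n = 5·249/511 = 2.4364; b·c/n = 230·27/511 = 12.1526
Stratum 2 (Rural): n = 270; a·d/n = 4·190/270 = 2.8148; b·c/n = 64·12/270 = 2.8444
OR_MH = (2.4364 + 2.8148) / (12.1526 + 2.8444) = 5.2512 / 14.9971 = 0.35015

0.350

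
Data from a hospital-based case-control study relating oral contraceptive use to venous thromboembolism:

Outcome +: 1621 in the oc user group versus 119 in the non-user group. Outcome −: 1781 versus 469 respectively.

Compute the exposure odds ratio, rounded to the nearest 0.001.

3.587

From the description: a = 1621, b = 1781, c = 119, d = 469.
OR = (a·d)/(b·c) = (1621 × 469) / (1781 × 119) = 760249 / 211939 = 3.58711
The odds of venous thromboembolism are about 3.59 times as high in the oc user group.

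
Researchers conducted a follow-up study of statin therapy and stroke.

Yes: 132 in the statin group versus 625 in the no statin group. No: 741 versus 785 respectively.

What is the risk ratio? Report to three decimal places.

From the description: a = 132, b = 741, c = 625, d = 785.
Risk in exposed = 132/873 = 0.15120; risk in unexposed = 625/1410 = 0.44326.
RR = 0.15120 / 0.44326 = 0.34111
The risk is 66% lower among the exposed than among the unexposed.

0.341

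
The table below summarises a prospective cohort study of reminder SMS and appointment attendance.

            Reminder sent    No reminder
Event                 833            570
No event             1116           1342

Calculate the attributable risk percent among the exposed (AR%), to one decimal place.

30.2

Reading the table with exposure as columns: a = 833 (Reminder sent, case), b = 1116 (Reminder sent, non-case), c = 570 (No reminder, case), d = 1342.
Risk in exposed = 833/1949 = 0.42740; risk in unexposed = 570/1912 = 0.29812.
RR = 0.42740/0.29812 = 1.43366
AR% = (RR − 1)/RR × 100 = (1.43366 − 1)/1.43366 × 100 = 30.2485%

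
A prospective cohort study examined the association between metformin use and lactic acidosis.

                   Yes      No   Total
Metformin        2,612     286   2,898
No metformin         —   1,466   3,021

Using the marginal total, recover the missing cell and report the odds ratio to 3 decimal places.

The missing cell is in the unexposed row: 3021 − 1466 = 1555.
So a = 2612, b = 286, c = 1555, d = 1466.
OR = (a·d)/(b·c) = (2612 × 1466) / (286 × 1555) = 3829192 / 444730 = 8.61015

8.610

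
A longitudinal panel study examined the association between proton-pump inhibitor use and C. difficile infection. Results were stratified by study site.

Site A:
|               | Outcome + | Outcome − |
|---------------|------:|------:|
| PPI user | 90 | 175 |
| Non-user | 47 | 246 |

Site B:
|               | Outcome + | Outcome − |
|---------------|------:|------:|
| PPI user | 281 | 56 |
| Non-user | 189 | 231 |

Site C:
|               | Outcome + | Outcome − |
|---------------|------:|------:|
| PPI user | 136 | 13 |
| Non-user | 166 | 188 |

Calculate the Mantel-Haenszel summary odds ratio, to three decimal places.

5.339

OR_MH = Σ(aᵢdᵢ/nᵢ) / Σ(bᵢcᵢ/nᵢ), where nᵢ is the stratum total.
Stratum 1 (Site A): n = 558; a·d/n = 90·246/558 = 39.6774; b·c/n = 175·47/558 = 14.7401
Stratum 2 (Site B): n = 757; a·d/n = 281·231/757 = 85.7477; b·c/n = 56·189/757 = 13.9815
Stratum 3 (Site C): n = 503; a·d/n = 136·188/503 = 50.8310; b·c/n = 13·166/503 = 4.2903
OR_MH = (39.6774 + 85.7477 + 50.8310) / (14.7401 + 13.9815 + 4.2903) = 176.2561 / 33.0119 = 5.33917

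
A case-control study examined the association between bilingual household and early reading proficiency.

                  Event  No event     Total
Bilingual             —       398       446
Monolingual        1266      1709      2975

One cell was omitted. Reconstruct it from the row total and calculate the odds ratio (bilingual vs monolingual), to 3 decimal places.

The missing cell is in the exposed row: 446 − 398 = 48.
So a = 48, b = 398, c = 1266, d = 1709.
OR = (a·d)/(b·c) = (48 × 1709) / (398 × 1266) = 82032 / 503868 = 0.16280

0.163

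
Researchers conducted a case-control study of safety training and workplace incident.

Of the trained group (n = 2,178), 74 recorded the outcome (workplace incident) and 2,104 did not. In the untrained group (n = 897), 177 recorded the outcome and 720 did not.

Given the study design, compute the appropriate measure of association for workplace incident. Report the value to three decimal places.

From the description: a = 74, b = 2104, c = 177, d = 720.
This is a case-control study: participants were sampled on outcome status, so risks in the source population cannot be estimated directly — relative risk is not valid here. The odds ratio is the appropriate measure.
OR = (a·d)/(b·c) = (74 × 720) / (2104 × 177) = 53280 / 372408 = 0.14307

0.143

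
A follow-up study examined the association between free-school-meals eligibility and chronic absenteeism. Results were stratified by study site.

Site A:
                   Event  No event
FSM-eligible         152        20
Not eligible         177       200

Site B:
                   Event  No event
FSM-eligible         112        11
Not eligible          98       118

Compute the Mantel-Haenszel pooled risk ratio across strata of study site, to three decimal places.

RR_MH = Σ(aᵢ·n₀ᵢ/nᵢ) / Σ(cᵢ·n₁ᵢ/nᵢ), with n₁ᵢ = aᵢ+bᵢ (exposed), n₀ᵢ = cᵢ+dᵢ (unexposed), nᵢ = n₁ᵢ+n₀ᵢ.
Stratum 1 (Site A): n₁ = 172, n₀ = 377, n = 549; a·n₀/n = 152·377/549 = 104.3789; c·n₁/n = 177·172/549 = 55.4536
Stratum 2 (Site B): n₁ = 123, n₀ = 216, n = 339; a·n₀/n = 112·216/339 = 71.3628; c·n₁/n = 98·123/339 = 35.5575
RR_MH = (104.3789 + 71.3628) / (55.4536 + 35.5575) = 175.7417 / 91.0111 = 1.93099

1.931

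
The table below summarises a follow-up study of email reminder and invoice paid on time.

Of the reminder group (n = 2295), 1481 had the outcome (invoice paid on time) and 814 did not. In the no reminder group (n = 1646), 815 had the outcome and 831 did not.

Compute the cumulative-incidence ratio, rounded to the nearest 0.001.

From the description: a = 1481, b = 814, c = 815, d = 831.
Risk in exposed = 1481/2295 = 0.64532; risk in unexposed = 815/1646 = 0.49514.
RR = 0.64532 / 0.49514 = 1.30330
The risk among the exposed is 1.30 times that among the unexposed.

1.303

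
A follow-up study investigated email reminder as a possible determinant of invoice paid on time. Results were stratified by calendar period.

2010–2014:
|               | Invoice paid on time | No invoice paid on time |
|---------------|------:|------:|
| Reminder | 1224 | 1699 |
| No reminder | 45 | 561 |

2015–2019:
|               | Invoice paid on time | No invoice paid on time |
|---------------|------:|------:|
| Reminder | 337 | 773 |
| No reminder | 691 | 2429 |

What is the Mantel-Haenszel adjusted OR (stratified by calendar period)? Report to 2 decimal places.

OR_MH = Σ(aᵢdᵢ/nᵢ) / Σ(bᵢcᵢ/nᵢ), where nᵢ is the stratum total.
Stratum 1 (2010–2014): n = 3529; a·d/n = 1224·561/3529 = 194.5775; b·c/n = 1699·45/3529 = 21.6648
Stratum 2 (2015–2019): n = 4230; a·d/n = 337·2429/4230 = 193.5161; b·c/n = 773·691/4230 = 126.2749
OR_MH = (194.5775 + 193.5161) / (21.6648 + 126.2749) = 388.0936 / 147.9397 = 2.62332

2.62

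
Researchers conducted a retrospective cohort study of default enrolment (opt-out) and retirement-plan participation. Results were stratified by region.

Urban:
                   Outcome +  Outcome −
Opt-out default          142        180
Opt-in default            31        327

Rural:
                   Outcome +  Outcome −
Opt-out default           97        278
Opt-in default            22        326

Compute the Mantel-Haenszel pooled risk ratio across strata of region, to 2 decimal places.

4.65

RR_MH = Σ(aᵢ·n₀ᵢ/nᵢ) / Σ(cᵢ·n₁ᵢ/nᵢ), with n₁ᵢ = aᵢ+bᵢ (exposed), n₀ᵢ = cᵢ+dᵢ (unexposed), nᵢ = n₁ᵢ+n₀ᵢ.
Stratum 1 (Urban): n₁ = 322, n₀ = 358, n = 680; a·n₀/n = 142·358/680 = 74.7588; c·n₁/n = 31·322/680 = 14.6794
Stratum 2 (Rural): n₁ = 375, n₀ = 348, n = 723; a·n₀/n = 97·348/723 = 46.6888; c·n₁/n = 22·375/723 = 11.4108
RR_MH = (74.7588 + 46.6888) / (14.6794 + 11.4108) = 121.4476 / 26.0902 = 4.65491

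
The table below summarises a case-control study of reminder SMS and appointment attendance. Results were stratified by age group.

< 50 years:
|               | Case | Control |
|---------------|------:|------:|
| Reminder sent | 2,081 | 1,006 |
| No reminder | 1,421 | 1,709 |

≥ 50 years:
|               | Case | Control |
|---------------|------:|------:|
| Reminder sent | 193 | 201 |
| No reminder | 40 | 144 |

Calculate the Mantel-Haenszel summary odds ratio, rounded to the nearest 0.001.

2.543

OR_MH = Σ(aᵢdᵢ/nᵢ) / Σ(bᵢcᵢ/nᵢ), where nᵢ is the stratum total.
Stratum 1 (< 50 years): n = 6217; a·d/n = 2081·1709/6217 = 572.0491; b·c/n = 1006·1421/6217 = 229.9382
Stratum 2 (≥ 50 years): n = 578; a·d/n = 193·144/578 = 48.0830; b·c/n = 201·40/578 = 13.9100
OR_MH = (572.0491 + 48.0830) / (229.9382 + 13.9100) = 620.1321 / 243.8483 = 2.54311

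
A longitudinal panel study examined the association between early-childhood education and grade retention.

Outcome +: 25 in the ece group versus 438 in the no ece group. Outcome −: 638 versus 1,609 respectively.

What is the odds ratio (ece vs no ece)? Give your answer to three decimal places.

From the description: a = 25, b = 638, c = 438, d = 1609.
OR = (a·d)/(b·c) = (25 × 1609) / (638 × 438) = 40225 / 279444 = 0.14395
Exposure is associated with lower odds of grade retention (OR = 0.14 < 1).

0.144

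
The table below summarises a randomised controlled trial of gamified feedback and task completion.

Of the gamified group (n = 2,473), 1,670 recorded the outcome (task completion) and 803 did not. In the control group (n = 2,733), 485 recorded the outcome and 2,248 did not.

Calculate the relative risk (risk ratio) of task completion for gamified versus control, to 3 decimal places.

From the description: a = 1670, b = 803, c = 485, d = 2248.
Risk in exposed = 1670/2473 = 0.67529; risk in unexposed = 485/2733 = 0.17746.
RR = 0.67529 / 0.17746 = 3.80531
The risk among the exposed is 3.81 times that among the unexposed.

3.805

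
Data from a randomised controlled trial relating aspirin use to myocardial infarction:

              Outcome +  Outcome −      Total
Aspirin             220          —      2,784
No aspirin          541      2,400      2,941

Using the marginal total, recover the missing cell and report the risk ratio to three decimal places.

0.430

The missing cell is in the exposed row: 2784 − 220 = 2564.
So a = 220, b = 2564, c = 541, d = 2400.
RR = [a/(a+b)] / [c/(c+d)] = (220/2784) / (541/2941) = 0.07902/0.18395 = 0.42959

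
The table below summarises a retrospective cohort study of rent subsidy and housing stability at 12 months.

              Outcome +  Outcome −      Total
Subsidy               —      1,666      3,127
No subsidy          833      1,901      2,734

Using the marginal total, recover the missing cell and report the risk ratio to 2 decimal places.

1.53

The missing cell is in the exposed row: 3127 − 1666 = 1461.
So a = 1461, b = 1666, c = 833, d = 1901.
RR = [a/(a+b)] / [c/(c+d)] = (1461/3127) / (833/2734) = 0.46722/0.30468 = 1.53347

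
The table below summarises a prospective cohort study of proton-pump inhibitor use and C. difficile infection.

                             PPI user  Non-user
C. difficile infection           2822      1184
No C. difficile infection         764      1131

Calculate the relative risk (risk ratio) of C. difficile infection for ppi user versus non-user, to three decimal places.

1.539

Reading the table with exposure as columns: a = 2822 (PPI user, case), b = 764 (PPI user, non-case), c = 1184 (Non-user, case), d = 1131.
Risk in exposed = 2822/3586 = 0.78695; risk in unexposed = 1184/2315 = 0.51145.
RR = 0.78695 / 0.51145 = 1.53867
The risk among the exposed is 1.54 times that among the unexposed.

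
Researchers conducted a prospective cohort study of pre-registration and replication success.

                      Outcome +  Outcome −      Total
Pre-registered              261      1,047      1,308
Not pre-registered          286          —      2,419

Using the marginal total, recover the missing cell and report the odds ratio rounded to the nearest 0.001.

1.859

The missing cell is in the unexposed row: 2419 − 286 = 2133.
So a = 261, b = 1047, c = 286, d = 2133.
OR = (a·d)/(b·c) = (261 × 2133) / (1047 × 286) = 556713 / 299442 = 1.85917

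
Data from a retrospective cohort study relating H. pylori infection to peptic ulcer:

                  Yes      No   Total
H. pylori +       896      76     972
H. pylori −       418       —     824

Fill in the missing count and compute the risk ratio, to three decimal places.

1.817

The missing cell is in the unexposed row: 824 − 418 = 406.
So a = 896, b = 76, c = 418, d = 406.
RR = [a/(a+b)] / [c/(c+d)] = (896/972) / (418/824) = 0.92181/0.50728 = 1.81716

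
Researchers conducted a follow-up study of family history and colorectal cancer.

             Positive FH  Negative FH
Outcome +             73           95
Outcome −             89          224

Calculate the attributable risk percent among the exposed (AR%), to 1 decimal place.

33.9

Reading the table with exposure as columns: a = 73 (Positive FH, case), b = 89 (Positive FH, non-case), c = 95 (Negative FH, case), d = 224.
Risk in exposed = 73/162 = 0.45062; risk in unexposed = 95/319 = 0.29781.
RR = 0.45062/0.29781 = 1.51313
AR% = (RR − 1)/RR × 100 = (1.51313 − 1)/1.51313 × 100 = 33.9116%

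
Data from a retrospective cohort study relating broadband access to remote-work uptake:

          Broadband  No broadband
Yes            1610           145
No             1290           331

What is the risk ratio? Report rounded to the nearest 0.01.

1.82

Reading the table with exposure as columns: a = 1610 (Broadband, case), b = 1290 (Broadband, non-case), c = 145 (No broadband, case), d = 331.
Risk in exposed = 1610/2900 = 0.55517; risk in unexposed = 145/476 = 0.30462.
RR = 0.55517 / 0.30462 = 1.82250
The risk among the exposed is 1.82 times that among the unexposed.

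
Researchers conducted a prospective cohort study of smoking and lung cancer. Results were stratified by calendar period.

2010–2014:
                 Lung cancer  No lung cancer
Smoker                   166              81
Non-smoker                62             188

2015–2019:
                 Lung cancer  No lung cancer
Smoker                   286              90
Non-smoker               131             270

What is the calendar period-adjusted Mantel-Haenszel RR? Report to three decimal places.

RR_MH = Σ(aᵢ·n₀ᵢ/nᵢ) / Σ(cᵢ·n₁ᵢ/nᵢ), with n₁ᵢ = aᵢ+bᵢ (exposed), n₀ᵢ = cᵢ+dᵢ (unexposed), nᵢ = n₁ᵢ+n₀ᵢ.
Stratum 1 (2010–2014): n₁ = 247, n₀ = 250, n = 497; a·n₀/n = 166·250/497 = 83.5010; c·n₁/n = 62·247/497 = 30.8129
Stratum 2 (2015–2019): n₁ = 376, n₀ = 401, n = 777; a·n₀/n = 286·401/777 = 147.6010; c·n₁/n = 131·376/777 = 63.3925
RR_MH = (83.5010 + 147.6010) / (30.8129 + 63.3925) = 231.1020 / 94.2054 = 2.45317

2.453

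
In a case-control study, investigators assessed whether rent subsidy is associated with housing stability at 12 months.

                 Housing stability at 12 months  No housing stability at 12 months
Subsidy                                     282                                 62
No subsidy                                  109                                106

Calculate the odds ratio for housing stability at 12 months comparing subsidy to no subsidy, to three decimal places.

Cells: a = 282, b = 62, c = 109, d = 106.
OR = (a·d)/(b·c) = (282 × 106) / (62 × 109) = 29892 / 6758 = 4.42320
The odds of housing stability at 12 months are about 4.42 times as high in the subsidy group.

4.423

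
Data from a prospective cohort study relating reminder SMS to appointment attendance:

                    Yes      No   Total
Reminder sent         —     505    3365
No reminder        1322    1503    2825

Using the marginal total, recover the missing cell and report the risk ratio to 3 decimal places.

The missing cell is in the exposed row: 3365 − 505 = 2860.
So a = 2860, b = 505, c = 1322, d = 1503.
RR = [a/(a+b)] / [c/(c+d)] = (2860/3365) / (1322/2825) = 0.84993/0.46796 = 1.81622

1.816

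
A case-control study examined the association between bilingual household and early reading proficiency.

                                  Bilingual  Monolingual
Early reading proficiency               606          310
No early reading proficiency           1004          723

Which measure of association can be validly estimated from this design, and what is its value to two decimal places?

1.41

Reading the table with exposure as columns: a = 606 (Bilingual, case), b = 1004 (Bilingual, non-case), c = 310 (Monolingual, case), d = 723.
This is a case-control study: participants were sampled on outcome status, so risks in the source population cannot be estimated directly — relative risk is not valid here. The odds ratio is the appropriate measure.
OR = (a·d)/(b·c) = (606 × 723) / (1004 × 310) = 438138 / 311240 = 1.40772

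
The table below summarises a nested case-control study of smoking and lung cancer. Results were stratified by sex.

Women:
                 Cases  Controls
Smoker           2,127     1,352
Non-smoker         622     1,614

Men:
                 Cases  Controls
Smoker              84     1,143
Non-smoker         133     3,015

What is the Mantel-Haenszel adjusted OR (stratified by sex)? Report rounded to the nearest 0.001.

OR_MH = Σ(aᵢdᵢ/nᵢ) / Σ(bᵢcᵢ/nᵢ), where nᵢ is the stratum total.
Stratum 1 (Women): n = 5715; a·d/n = 2127·1614/5715 = 600.6961; b·c/n = 1352·622/5715 = 147.1468
Stratum 2 (Men): n = 4375; a·d/n = 84·3015/4375 = 57.8880; b·c/n = 1143·133/4375 = 34.7472
OR_MH = (600.6961 + 57.8880) / (147.1468 + 34.7472) = 658.5841 / 181.8940 = 3.62070

3.621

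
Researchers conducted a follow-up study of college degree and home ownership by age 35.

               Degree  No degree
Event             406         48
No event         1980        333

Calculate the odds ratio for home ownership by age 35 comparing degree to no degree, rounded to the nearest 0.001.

1.423

Reading the table with exposure as columns: a = 406 (Degree, case), b = 1980 (Degree, non-case), c = 48 (No degree, case), d = 333.
OR = (a·d)/(b·c) = (406 × 333) / (1980 × 48) = 135198 / 95040 = 1.42254
The odds of home ownership by age 35 are about 1.42 times as high in the degree group.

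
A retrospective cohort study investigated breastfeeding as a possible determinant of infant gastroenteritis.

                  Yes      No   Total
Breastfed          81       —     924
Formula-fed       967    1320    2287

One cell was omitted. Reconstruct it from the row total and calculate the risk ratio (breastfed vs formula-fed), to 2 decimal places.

0.21

The missing cell is in the exposed row: 924 − 81 = 843.
So a = 81, b = 843, c = 967, d = 1320.
RR = [a/(a+b)] / [c/(c+d)] = (81/924) / (967/2287) = 0.08766/0.42282 = 0.20733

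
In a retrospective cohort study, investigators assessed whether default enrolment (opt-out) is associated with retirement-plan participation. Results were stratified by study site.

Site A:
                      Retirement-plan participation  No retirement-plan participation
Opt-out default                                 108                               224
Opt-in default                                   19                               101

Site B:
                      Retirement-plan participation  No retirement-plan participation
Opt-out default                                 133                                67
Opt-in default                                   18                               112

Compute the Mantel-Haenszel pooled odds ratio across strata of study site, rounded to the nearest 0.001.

5.300

OR_MH = Σ(aᵢdᵢ/nᵢ) / Σ(bᵢcᵢ/nᵢ), where nᵢ is the stratum total.
Stratum 1 (Site A): n = 452; a·d/n = 108·101/452 = 24.1327; b·c/n = 224·19/452 = 9.4159
Stratum 2 (Site B): n = 330; a·d/n = 133·112/330 = 45.1394; b·c/n = 67·18/330 = 3.6545
OR_MH = (24.1327 + 45.1394) / (9.4159 + 3.6545) = 69.2721 / 13.0705 = 5.29989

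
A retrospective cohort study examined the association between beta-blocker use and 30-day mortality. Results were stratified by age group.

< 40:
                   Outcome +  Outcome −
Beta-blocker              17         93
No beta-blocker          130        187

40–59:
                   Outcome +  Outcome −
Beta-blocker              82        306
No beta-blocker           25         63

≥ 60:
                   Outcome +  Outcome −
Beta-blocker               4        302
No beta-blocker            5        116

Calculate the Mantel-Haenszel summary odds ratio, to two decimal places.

OR_MH = Σ(aᵢdᵢ/nᵢ) / Σ(bᵢcᵢ/nᵢ), where nᵢ is the stratum total.
Stratum 1 (< 40): n = 427; a·d/n = 17·187/427 = 7.4450; b·c/n = 93·130/427 = 28.3138
Stratum 2 (40–59): n = 476; a·d/n = 82·63/476 = 10.8529; b·c/n = 306·25/476 = 16.0714
Stratum 3 (≥ 60): n = 427; a·d/n = 4·116/427 = 1.0867; b·c/n = 302·5/427 = 3.5363
OR_MH = (7.4450 + 10.8529 + 1.0867) / (28.3138 + 16.0714 + 3.5363) = 19.3846 / 47.9215 = 0.40451

0.40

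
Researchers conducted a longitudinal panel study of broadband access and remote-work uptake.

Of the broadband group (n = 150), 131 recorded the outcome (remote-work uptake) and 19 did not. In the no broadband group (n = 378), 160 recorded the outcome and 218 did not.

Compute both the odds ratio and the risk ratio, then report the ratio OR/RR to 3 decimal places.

From the description: a = 131, b = 19, c = 160, d = 218.
OR = (131·218)/(19·160) = 28558/3040 = 9.39408
Risk in exposed = 131/150 = 0.87333; risk in unexposed = 160/378 = 0.42328; RR = 2.06325
OR/RR = 9.39408 / 2.06325 = 4.55305
The outcome is not rare, so the OR lies further from 1 than the RR.

4.553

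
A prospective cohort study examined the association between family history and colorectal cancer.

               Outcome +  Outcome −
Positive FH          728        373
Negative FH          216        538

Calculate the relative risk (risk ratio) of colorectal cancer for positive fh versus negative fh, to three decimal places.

Cells: a = 728, b = 373, c = 216, d = 538.
Risk in exposed = 728/1101 = 0.66122; risk in unexposed = 216/754 = 0.28647.
RR = 0.66122 / 0.28647 = 2.30814
The risk among the exposed is 2.31 times that among the unexposed.

2.308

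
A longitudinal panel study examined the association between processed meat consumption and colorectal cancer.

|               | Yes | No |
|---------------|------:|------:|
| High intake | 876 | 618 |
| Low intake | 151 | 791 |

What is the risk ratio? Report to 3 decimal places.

3.658

Cells: a = 876, b = 618, c = 151, d = 791.
Risk in exposed = 876/1494 = 0.58635; risk in unexposed = 151/942 = 0.16030.
RR = 0.58635 / 0.16030 = 3.65786
The risk among the exposed is 3.66 times that among the unexposed.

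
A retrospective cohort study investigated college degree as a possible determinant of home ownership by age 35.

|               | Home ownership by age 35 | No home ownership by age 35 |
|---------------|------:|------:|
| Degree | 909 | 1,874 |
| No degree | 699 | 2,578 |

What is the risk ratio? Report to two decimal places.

Cells: a = 909, b = 1874, c = 699, d = 2578.
Risk in exposed = 909/2783 = 0.32663; risk in unexposed = 699/3277 = 0.21330.
RR = 0.32663 / 0.21330 = 1.53126
The risk among the exposed is 1.53 times that among the unexposed.

1.53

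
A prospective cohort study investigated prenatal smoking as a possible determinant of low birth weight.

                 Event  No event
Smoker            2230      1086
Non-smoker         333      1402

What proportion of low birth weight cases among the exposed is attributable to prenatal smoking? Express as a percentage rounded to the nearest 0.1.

71.5

Cells: a = 2230, b = 1086, c = 333, d = 1402.
Risk in exposed = 2230/3316 = 0.67250; risk in unexposed = 333/1735 = 0.19193.
RR = 0.67250/0.19193 = 3.50385
AR% = (RR − 1)/RR × 100 = (3.50385 − 1)/3.50385 × 100 = 71.4600%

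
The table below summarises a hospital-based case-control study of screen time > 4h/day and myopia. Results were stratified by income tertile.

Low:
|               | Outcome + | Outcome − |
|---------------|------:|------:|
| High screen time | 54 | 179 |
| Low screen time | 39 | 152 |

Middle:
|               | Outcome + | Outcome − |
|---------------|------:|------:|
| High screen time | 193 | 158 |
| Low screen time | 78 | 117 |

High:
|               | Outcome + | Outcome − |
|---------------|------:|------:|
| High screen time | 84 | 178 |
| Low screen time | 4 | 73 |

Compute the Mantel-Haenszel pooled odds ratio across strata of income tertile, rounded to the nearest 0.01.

1.92

OR_MH = Σ(aᵢdᵢ/nᵢ) / Σ(bᵢcᵢ/nᵢ), where nᵢ is the stratum total.
Stratum 1 (Low): n = 424; a·d/n = 54·152/424 = 19.3585; b·c/n = 179·39/424 = 16.4646
Stratum 2 (Middle): n = 546; a·d/n = 193·117/546 = 41.3571; b·c/n = 158·78/546 = 22.5714
Stratum 3 (High): n = 339; a·d/n = 84·73/339 = 18.0885; b·c/n = 178·4/339 = 2.1003
OR_MH = (19.3585 + 41.3571 + 18.0885) / (16.4646 + 22.5714 + 2.1003) = 78.8041 / 41.1363 = 1.91568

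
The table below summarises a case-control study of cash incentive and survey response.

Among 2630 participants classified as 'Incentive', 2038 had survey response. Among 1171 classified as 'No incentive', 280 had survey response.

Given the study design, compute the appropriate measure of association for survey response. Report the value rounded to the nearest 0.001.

10.955

From the description: a = 2038, b = 592, c = 280, d = 891.
This is a case-control study: participants were sampled on outcome status, so risks in the source population cannot be estimated directly — relative risk is not valid here. The odds ratio is the appropriate measure.
OR = (a·d)/(b·c) = (2038 × 891) / (592 × 280) = 1815858 / 165760 = 10.95474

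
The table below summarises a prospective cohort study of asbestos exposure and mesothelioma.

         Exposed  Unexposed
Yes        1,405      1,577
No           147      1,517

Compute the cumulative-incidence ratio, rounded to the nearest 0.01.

Reading the table with exposure as columns: a = 1405 (Exposed, case), b = 147 (Exposed, non-case), c = 1577 (Unexposed, case), d = 1517.
Risk in exposed = 1405/1552 = 0.90528; risk in unexposed = 1577/3094 = 0.50970.
RR = 0.90528 / 0.50970 = 1.77612
The risk among the exposed is 1.78 times that among the unexposed.

1.78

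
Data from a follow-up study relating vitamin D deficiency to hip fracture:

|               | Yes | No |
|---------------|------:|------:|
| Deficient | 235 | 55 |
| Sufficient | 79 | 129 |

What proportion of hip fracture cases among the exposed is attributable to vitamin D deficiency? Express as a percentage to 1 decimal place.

53.1

Cells: a = 235, b = 55, c = 79, d = 129.
Risk in exposed = 235/290 = 0.81034; risk in unexposed = 79/208 = 0.37981.
RR = 0.81034/0.37981 = 2.13357
AR% = (RR − 1)/RR × 100 = (2.13357 − 1)/2.13357 × 100 = 53.1301%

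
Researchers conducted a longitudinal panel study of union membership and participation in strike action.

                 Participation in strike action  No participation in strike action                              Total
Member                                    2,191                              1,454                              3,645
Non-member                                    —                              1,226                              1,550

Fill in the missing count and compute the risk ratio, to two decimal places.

2.88

The missing cell is in the unexposed row: 1550 − 1226 = 324.
So a = 2191, b = 1454, c = 324, d = 1226.
RR = [a/(a+b)] / [c/(c+d)] = (2191/3645) / (324/1550) = 0.60110/0.20903 = 2.87562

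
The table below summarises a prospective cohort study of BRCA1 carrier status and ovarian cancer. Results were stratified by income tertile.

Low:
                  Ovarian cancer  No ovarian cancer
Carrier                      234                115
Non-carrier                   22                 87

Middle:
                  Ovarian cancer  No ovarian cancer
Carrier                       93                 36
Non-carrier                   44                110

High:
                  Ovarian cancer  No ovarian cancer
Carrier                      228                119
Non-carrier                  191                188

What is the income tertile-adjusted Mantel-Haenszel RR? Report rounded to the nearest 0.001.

1.759

RR_MH = Σ(aᵢ·n₀ᵢ/nᵢ) / Σ(cᵢ·n₁ᵢ/nᵢ), with n₁ᵢ = aᵢ+bᵢ (exposed), n₀ᵢ = cᵢ+dᵢ (unexposed), nᵢ = n₁ᵢ+n₀ᵢ.
Stratum 1 (Low): n₁ = 349, n₀ = 109, n = 458; a·n₀/n = 234·109/458 = 55.6900; c·n₁/n = 22·349/458 = 16.7642
Stratum 2 (Middle): n₁ = 129, n₀ = 154, n = 283; a·n₀/n = 93·154/283 = 50.6078; c·n₁/n = 44·129/283 = 20.0565
Stratum 3 (High): n₁ = 347, n₀ = 379, n = 726; a·n₀/n = 228·379/726 = 119.0248; c·n₁/n = 191·347/726 = 91.2906
RR_MH = (55.6900 + 50.6078 + 119.0248) / (16.7642 + 20.0565 + 91.2906) = 225.3225 / 128.1114 = 1.75880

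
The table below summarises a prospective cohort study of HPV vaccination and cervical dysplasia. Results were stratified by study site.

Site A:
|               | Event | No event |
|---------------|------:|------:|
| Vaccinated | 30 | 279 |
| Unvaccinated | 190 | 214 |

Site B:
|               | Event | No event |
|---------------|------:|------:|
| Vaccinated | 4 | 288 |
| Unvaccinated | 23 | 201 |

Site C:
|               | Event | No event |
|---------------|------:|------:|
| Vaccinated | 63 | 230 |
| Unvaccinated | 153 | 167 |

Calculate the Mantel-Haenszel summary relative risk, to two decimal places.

0.31

RR_MH = Σ(aᵢ·n₀ᵢ/nᵢ) / Σ(cᵢ·n₁ᵢ/nᵢ), with n₁ᵢ = aᵢ+bᵢ (exposed), n₀ᵢ = cᵢ+dᵢ (unexposed), nᵢ = n₁ᵢ+n₀ᵢ.
Stratum 1 (Site A): n₁ = 309, n₀ = 404, n = 713; a·n₀/n = 30·404/713 = 16.9986; c·n₁/n = 190·309/713 = 82.3422
Stratum 2 (Site B): n₁ = 292, n₀ = 224, n = 516; a·n₀/n = 4·224/516 = 1.7364; c·n₁/n = 23·292/516 = 13.0155
Stratum 3 (Site C): n₁ = 293, n₀ = 320, n = 613; a·n₀/n = 63·320/613 = 32.8874; c·n₁/n = 153·293/613 = 73.1305
RR_MH = (16.9986 + 1.7364 + 32.8874) / (82.3422 + 13.0155 + 73.1305) = 51.6225 / 168.4882 = 0.30639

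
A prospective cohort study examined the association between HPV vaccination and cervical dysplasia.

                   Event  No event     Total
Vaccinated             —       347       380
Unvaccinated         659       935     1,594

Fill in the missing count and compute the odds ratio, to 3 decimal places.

0.135

The missing cell is in the exposed row: 380 − 347 = 33.
So a = 33, b = 347, c = 659, d = 935.
OR = (a·d)/(b·c) = (33 × 935) / (347 × 659) = 30855 / 228673 = 0.13493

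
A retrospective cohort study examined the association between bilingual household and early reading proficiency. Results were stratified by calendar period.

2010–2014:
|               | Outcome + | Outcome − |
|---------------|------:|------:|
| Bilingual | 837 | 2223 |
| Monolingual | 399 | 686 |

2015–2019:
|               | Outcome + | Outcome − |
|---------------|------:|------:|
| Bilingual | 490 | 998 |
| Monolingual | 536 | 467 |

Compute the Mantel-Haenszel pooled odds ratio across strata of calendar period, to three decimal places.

0.537

OR_MH = Σ(aᵢdᵢ/nᵢ) / Σ(bᵢcᵢ/nᵢ), where nᵢ is the stratum total.
Stratum 1 (2010–2014): n = 4145; a·d/n = 837·686/4145 = 138.5240; b·c/n = 2223·399/4145 = 213.9872
Stratum 2 (2015–2019): n = 2491; a·d/n = 490·467/2491 = 91.8627; b·c/n = 998·536/2491 = 214.7443
OR_MH = (138.5240 + 91.8627) / (213.9872 + 214.7443) = 230.3867 / 428.7315 = 0.53737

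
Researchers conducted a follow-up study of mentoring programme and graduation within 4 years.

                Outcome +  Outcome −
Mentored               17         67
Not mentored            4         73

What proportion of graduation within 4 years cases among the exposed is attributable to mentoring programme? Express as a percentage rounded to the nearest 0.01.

Cells: a = 17, b = 67, c = 4, d = 73.
Risk in exposed = 17/84 = 0.20238; risk in unexposed = 4/77 = 0.05195.
RR = 0.20238/0.05195 = 3.89583
AR% = (RR − 1)/RR × 100 = (3.89583 − 1)/3.89583 × 100 = 74.3316%

74.33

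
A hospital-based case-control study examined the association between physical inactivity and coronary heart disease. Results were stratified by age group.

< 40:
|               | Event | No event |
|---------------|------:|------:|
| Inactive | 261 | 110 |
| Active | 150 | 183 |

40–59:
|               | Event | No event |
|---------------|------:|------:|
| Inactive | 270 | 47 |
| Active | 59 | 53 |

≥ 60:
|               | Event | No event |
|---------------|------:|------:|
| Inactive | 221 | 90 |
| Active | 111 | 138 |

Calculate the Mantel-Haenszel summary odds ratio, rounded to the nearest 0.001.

OR_MH = Σ(aᵢdᵢ/nᵢ) / Σ(bᵢcᵢ/nᵢ), where nᵢ is the stratum total.
Stratum 1 (< 40): n = 704; a·d/n = 261·183/704 = 67.8452; b·c/n = 110·150/704 = 23.4375
Stratum 2 (40–59): n = 429; a·d/n = 270·53/429 = 33.3566; b·c/n = 47·59/429 = 6.4639
Stratum 3 (≥ 60): n = 560; a·d/n = 221·138/560 = 54.4607; b·c/n = 90·111/560 = 17.8393
OR_MH = (67.8452 + 33.3566 + 54.4607) / (23.4375 + 6.4639 + 17.8393) = 155.6625 / 47.7407 = 3.26059

3.261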